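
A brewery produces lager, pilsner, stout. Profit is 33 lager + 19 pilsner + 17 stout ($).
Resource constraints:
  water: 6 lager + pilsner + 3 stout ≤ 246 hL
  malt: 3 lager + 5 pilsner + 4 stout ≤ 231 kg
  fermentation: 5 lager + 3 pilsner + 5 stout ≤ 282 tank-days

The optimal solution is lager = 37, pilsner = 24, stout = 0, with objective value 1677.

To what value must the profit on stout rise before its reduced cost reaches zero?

At the optimum: water uses 246 of 246 (binding); malt uses 231 of 231 (binding); fermentation uses 257 of 282 (slack = 25).
Since fermentation is not tight, its dual is 0.
The binding rows give the dual system: 6·y_water + 3·y_malt = 33 and 1·y_water + 5·y_malt = 19.
This yields shadow prices y_water = 4, y_malt = 3.
stout enters the basis when its profit ≥ yᵀa₃ = 4·3 + 3·4 = 24.

24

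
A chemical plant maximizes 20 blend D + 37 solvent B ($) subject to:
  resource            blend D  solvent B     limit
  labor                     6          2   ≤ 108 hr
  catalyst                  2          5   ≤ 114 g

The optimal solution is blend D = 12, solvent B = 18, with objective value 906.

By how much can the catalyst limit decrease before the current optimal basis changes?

78

Binding constraints: labor, catalyst. The basis is B = [[6,2],[2,5]] with det 26.
Per unit decrease in catalyst, x* moves by d = (0.0769, -0.2308).
The basis stays optimal until solvent B reaches 0; allowable decrease = 78 g.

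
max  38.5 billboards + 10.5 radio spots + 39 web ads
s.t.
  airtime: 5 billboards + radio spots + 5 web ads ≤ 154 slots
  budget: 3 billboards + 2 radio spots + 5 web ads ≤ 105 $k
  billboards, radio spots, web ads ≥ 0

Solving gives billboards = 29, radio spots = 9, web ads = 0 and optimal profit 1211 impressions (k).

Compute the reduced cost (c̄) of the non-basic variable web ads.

Check each constraint at x*: airtime 154/154 (tight); budget 105/105 (tight).
Dual feasibility on the basic columns requires 5·y_airtime + 3·y_budget = 38.5, 1·y_airtime + 2·y_budget = 10.5.
This yields shadow prices y_airtime = 6.5, y_budget = 2.
Reduced cost of web ads: c₃ − yᵀa₃ = 39 − (6.5·5 + 2·5) = 39 − 42.5 = -3.5.

-3.5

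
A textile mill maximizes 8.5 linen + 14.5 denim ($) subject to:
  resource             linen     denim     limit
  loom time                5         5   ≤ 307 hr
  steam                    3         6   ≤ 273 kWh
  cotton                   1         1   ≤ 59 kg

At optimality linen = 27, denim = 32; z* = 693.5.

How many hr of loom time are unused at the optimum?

12

loom time used = 5·27 + 5·32 = 295; slack = 307 − 295 = 12.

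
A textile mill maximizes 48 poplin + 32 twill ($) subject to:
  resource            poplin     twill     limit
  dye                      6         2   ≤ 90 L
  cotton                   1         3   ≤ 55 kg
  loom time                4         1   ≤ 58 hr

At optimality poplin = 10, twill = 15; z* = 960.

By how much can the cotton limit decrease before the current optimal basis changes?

Binding constraints: dye, cotton. The basis is B = [[6,2],[1,3]] with det 16.
Per unit decrease in cotton, x* moves by d = (0.125, -0.375).
The basis stays optimal until loom time becomes binding; allowable decrease = 24 kg.

24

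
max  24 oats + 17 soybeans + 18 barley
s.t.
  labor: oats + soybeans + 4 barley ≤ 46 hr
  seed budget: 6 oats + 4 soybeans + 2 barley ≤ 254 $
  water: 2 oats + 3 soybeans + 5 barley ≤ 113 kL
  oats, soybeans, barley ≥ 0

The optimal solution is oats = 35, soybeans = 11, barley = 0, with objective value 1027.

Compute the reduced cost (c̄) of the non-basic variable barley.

Binding: labor and seed budget. Non-binding: water (10 unused).
Slack constraints have shadow price 0 (complementary slackness).
Dual feasibility on the basic columns requires 1·y_labor + 6·y_seed budget = 24, 1·y_labor + 4·y_seed budget = 17.
→ y_labor = 3 and y_seed budget = 3.5.
Reduced cost of barley: c₃ − yᵀa₃ = 18 − (3·4 + 3.5·2) = 18 − 19 = -1.

-1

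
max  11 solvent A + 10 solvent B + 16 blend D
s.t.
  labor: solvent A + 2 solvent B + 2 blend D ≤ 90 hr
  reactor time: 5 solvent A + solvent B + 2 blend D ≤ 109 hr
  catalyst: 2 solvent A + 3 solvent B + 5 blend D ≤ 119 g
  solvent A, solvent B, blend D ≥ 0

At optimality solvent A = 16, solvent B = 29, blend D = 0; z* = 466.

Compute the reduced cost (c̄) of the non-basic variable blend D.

-1

Binding: reactor time and catalyst. Non-binding: labor (16 unused).
Since labor is not tight, its dual is 0.
Dual feasibility on the basic columns requires 5·y_reactor time + 2·y_catalyst = 11, 1·y_reactor time + 3·y_catalyst = 10.
→ y_reactor time = 1 and y_catalyst = 3.
Reduced cost of blend D: c₃ − yᵀa₃ = 16 − (1·2 + 3·5) = 16 − 17 = -1.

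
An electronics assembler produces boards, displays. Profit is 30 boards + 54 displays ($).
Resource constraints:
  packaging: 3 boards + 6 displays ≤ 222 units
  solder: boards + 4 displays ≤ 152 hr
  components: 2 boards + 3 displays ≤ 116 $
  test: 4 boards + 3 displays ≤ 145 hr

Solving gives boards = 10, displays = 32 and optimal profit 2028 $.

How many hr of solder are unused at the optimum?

14

solder used = 1·10 + 4·32 = 138; slack = 152 − 138 = 14.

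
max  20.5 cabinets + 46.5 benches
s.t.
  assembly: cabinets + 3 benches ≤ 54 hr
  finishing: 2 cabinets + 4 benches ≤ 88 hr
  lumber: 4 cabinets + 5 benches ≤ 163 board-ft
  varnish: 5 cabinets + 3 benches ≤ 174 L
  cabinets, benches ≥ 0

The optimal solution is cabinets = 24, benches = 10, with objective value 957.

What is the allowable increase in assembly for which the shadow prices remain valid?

Binding constraints: assembly, finishing. The basis is B = [[1,3],[2,4]] with det -2.
Per unit increase in assembly, x* moves by d = (-2, 1).
The basis stays optimal until cabinets reaches 0; allowable increase = 12 hr.

12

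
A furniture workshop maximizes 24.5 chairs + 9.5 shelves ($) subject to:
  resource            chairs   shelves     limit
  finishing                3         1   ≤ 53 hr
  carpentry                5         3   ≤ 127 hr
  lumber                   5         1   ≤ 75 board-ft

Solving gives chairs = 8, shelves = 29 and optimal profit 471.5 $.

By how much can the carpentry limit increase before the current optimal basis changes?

32

Binding constraints: finishing, carpentry. The basis is B = [[3,1],[5,3]] with det 4.
Per unit increase in carpentry, x* moves by d = (-0.25, 0.75).
The basis stays optimal until chairs reaches 0; allowable increase = 32 hr.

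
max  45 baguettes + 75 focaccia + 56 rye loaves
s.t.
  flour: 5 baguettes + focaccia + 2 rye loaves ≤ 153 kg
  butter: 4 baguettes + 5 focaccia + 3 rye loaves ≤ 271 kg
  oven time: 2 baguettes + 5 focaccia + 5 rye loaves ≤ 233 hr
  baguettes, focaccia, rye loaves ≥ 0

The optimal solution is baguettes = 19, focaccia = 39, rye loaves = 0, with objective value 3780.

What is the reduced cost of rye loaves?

At the optimum: flour uses 134 of 153 (slack = 19); butter uses 271 of 271 (binding); oven time uses 233 of 233 (binding).
By complementary slackness, y = 0 for the non-binding constraint.
Dual feasibility on the basic columns requires 4·y_butter + 2·y_oven time = 45, 5·y_butter + 5·y_oven time = 75.
Solving: y_butter = 7.5, y_oven time = 7.5.
Reduced cost of rye loaves: c₃ − yᵀa₃ = 56 − (7.5·3 + 7.5·5) = 56 − 60 = -4.

-4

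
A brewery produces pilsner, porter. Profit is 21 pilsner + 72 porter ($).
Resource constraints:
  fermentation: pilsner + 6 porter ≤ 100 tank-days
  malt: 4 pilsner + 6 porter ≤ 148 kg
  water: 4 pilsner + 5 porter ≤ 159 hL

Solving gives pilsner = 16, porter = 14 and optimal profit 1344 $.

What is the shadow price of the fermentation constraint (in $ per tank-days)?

9

Check each constraint at x*: fermentation 100/100 (tight); malt 148/148 (tight); water 134/159 (slack 25).
Slack constraints have shadow price 0 (complementary slackness).
From A_Bᵀ y = c: 1·y_fermentation + 4·y_malt = 21; 6·y_fermentation + 6·y_malt = 72.
Solving: y_fermentation = 9, y_malt = 3.
Shadow price of fermentation = 9.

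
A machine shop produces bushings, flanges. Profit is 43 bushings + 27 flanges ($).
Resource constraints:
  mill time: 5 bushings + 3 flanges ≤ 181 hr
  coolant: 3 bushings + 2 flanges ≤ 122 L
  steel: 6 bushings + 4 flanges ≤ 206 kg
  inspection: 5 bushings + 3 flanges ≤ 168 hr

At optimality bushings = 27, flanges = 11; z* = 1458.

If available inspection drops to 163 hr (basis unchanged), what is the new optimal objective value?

At the optimum: mill time uses 168 of 181 (slack = 13); coolant uses 103 of 122 (slack = 19); steel uses 206 of 206 (binding); inspection uses 168 of 168 (binding).
By complementary slackness, y = 0 for the non-binding constraints.
The binding rows give the dual system: 6·y_steel + 5·y_inspection = 43 and 4·y_steel + 3·y_inspection = 27.
→ y_steel = 3 and y_inspection = 5.
Δz = y_inspection·Δb = 5 × (-5) = -25, so new z* = 1458 − 25 = 1433.

1433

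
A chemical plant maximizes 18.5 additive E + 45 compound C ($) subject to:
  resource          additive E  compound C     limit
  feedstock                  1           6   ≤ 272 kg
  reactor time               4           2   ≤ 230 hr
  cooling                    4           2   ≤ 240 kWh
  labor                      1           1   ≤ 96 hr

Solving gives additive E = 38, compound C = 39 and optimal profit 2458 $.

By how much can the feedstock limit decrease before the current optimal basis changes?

Binding constraints: feedstock, reactor time. The basis is B = [[1,6],[4,2]] with det -22.
Per unit decrease in feedstock, x* moves by d = (0.0909, -0.1818).
The basis stays optimal until compound C reaches 0; allowable decrease = 214.5 kg.

214.5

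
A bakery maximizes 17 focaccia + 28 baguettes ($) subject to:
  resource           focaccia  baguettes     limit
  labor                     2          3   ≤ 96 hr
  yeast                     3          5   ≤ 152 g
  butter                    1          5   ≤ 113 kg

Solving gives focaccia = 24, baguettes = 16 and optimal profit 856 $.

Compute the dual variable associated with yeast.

Check each constraint at x*: labor 96/96 (tight); yeast 152/152 (tight); butter 104/113 (slack 9).
Since butter is not tight, its dual is 0.
The binding rows give the dual system: 2·y_labor + 3·y_yeast = 17 and 3·y_labor + 5·y_yeast = 28.
Solving: y_labor = 1, y_yeast = 5.
Shadow price of yeast = 5.

5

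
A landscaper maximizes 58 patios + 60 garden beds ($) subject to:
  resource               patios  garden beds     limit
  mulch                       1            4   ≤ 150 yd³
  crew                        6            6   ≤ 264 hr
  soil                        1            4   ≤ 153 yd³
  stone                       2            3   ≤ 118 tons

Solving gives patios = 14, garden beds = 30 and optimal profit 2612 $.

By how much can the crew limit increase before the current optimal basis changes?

90

Binding constraints: crew, stone. The basis is B = [[6,6],[2,3]] with det 6.
Per unit increase in crew, x* moves by d = (0.5, -0.3333).
The basis stays optimal until garden beds reaches 0; allowable increase = 90 hr.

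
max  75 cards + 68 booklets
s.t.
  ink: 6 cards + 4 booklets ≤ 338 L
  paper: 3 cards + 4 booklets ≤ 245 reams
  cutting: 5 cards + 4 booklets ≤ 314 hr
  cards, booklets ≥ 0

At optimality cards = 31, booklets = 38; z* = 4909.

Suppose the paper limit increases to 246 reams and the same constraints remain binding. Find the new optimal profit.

4918

Binding: ink and paper. Non-binding: cutting (7 unused).
Slack constraints have shadow price 0 (complementary slackness).
From A_Bᵀ y = c: 6·y_ink + 3·y_paper = 75; 4·y_ink + 4·y_paper = 68.
→ y_ink = 8 and y_paper = 9.
Δz = y_paper·Δb = 9 × (1) = 9, so new z* = 4909 + 9 = 4918.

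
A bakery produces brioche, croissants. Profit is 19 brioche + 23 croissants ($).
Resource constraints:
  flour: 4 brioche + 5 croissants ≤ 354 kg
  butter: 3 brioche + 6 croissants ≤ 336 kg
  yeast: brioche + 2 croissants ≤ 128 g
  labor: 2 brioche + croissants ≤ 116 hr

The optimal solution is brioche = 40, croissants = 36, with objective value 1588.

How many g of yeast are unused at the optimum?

16

yeast used = 1·40 + 2·36 = 112; slack = 128 − 112 = 16.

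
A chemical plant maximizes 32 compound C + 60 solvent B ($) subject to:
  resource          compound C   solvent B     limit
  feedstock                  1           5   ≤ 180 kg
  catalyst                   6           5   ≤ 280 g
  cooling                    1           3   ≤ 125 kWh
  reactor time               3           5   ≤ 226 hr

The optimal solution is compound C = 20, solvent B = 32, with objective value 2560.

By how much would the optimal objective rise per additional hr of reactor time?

Check each constraint at x*: feedstock 180/180 (tight); catalyst 280/280 (tight); cooling 116/125 (slack 9); reactor time 220/226 (slack 6).
Since cooling, reactor time are not tight, their duals are 0.
Dual feasibility on the basic columns requires 1·y_feedstock + 6·y_catalyst = 32, 5·y_feedstock + 5·y_catalyst = 60.
Solving: y_feedstock = 8, y_catalyst = 4.
Shadow price of reactor time = 0.

0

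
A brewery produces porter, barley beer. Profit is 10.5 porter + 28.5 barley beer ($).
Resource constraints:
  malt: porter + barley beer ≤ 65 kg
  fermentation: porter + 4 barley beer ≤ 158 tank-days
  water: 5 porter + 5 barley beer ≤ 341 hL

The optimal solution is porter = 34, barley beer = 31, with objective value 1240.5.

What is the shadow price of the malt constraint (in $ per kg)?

4.5

Binding: malt and fermentation. Non-binding: water (16 unused).
Since water is not tight, its dual is 0.
The binding rows give the dual system: 1·y_malt + 1·y_fermentation = 10.5 and 1·y_malt + 4·y_fermentation = 28.5.
This yields shadow prices y_malt = 4.5, y_fermentation = 6.
Shadow price of malt = 4.5.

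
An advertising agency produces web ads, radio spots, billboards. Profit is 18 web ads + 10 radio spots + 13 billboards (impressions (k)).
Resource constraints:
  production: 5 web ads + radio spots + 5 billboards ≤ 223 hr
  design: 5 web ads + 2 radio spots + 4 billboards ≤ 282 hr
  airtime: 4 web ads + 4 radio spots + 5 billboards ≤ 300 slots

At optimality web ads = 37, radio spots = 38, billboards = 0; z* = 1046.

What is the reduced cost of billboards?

At the optimum: production uses 223 of 223 (binding); design uses 261 of 282 (slack = 21); airtime uses 300 of 300 (binding).
By complementary slackness, y = 0 for the non-binding constraint.
From A_Bᵀ y = c: 5·y_production + 4·y_airtime = 18; 1·y_production + 4·y_airtime = 10.
This yields shadow prices y_production = 2, y_airtime = 2.
Reduced cost of billboards: c₃ − yᵀa₃ = 13 − (2·5 + 2·5) = 13 − 20 = -7.

-7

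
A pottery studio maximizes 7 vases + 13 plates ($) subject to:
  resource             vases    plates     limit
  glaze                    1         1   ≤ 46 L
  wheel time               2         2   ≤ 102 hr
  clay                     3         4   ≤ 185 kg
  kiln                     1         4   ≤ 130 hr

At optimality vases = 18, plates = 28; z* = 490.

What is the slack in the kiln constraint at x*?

0

kiln used = 1·18 + 4·28 = 130; slack = 130 − 130 = 0.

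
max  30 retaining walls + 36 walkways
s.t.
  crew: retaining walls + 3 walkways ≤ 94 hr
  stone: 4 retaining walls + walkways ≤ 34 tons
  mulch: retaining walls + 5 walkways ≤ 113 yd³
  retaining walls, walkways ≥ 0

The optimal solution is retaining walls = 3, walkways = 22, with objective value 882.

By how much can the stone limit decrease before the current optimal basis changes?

Binding constraints: stone, mulch. The basis is B = [[4,1],[1,5]] with det 19.
Per unit decrease in stone, x* moves by d = (-0.2632, 0.0526).
The basis stays optimal until retaining walls reaches 0; allowable decrease = 11.4 tons.

11.4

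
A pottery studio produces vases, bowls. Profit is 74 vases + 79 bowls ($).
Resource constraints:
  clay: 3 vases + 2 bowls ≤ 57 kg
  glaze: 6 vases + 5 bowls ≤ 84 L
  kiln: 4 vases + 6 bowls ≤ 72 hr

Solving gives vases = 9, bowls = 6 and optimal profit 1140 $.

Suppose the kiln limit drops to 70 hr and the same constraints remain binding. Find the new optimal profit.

1127

Binding: glaze and kiln. Non-binding: clay (18 unused).
Since clay is not tight, its dual is 0.
Dual feasibility on the basic columns requires 6·y_glaze + 4·y_kiln = 74, 5·y_glaze + 6·y_kiln = 79.
→ y_glaze = 8 and y_kiln = 6.5.
Δz = y_kiln·Δb = 6.5 × (-2) = -13, so new z* = 1140 − 13 = 1127.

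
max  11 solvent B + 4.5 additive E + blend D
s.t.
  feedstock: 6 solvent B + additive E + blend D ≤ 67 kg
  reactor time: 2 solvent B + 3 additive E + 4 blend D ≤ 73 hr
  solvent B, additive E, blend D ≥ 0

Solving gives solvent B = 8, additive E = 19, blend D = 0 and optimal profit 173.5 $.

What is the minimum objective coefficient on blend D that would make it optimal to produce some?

Both feedstock and reactor time are binding at x*.
Dual feasibility on the basic columns requires 6·y_feedstock + 2·y_reactor time = 11, 1·y_feedstock + 3·y_reactor time = 4.5.
Solving: y_feedstock = 1.5, y_reactor time = 1.
blend D enters the basis when its profit ≥ yᵀa₃ = 1.5·1 + 1·4 = 5.5.

5.5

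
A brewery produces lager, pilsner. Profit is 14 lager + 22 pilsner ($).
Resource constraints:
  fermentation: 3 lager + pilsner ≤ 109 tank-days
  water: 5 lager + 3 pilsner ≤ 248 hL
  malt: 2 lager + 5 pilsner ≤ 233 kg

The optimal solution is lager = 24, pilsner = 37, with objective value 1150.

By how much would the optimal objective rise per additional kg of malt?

At the optimum: fermentation uses 109 of 109 (binding); water uses 231 of 248 (slack = 17); malt uses 233 of 233 (binding).
By complementary slackness, y = 0 for the non-binding constraint.
Dual feasibility on the basic columns requires 3·y_fermentation + 2·y_malt = 14, 1·y_fermentation + 5·y_malt = 22.
Solving: y_fermentation = 2, y_malt = 4.
Shadow price of malt = 4.

4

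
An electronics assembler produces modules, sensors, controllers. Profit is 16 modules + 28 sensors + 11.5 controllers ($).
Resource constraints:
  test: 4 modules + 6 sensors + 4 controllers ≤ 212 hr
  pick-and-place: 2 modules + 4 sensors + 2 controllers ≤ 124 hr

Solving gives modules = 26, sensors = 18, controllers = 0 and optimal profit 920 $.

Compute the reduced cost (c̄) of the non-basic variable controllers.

At the optimum: test uses 212 of 212 (binding); pick-and-place uses 124 of 124 (binding).
The binding rows give the dual system: 4·y_test + 2·y_pick-and-place = 16 and 6·y_test + 4·y_pick-and-place = 28.
→ y_test = 2 and y_pick-and-place = 4.
Reduced cost of controllers: c₃ − yᵀa₃ = 11.5 − (2·4 + 4·2) = 11.5 − 16 = -4.5.

-4.5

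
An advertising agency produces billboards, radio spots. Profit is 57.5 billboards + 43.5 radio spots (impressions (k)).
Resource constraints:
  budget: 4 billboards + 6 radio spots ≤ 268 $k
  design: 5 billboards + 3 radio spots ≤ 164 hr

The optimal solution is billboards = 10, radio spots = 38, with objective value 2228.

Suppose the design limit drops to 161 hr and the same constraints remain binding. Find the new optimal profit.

At the optimum: budget uses 268 of 268 (binding); design uses 164 of 164 (binding).
The binding rows give the dual system: 4·y_budget + 5·y_design = 57.5 and 6·y_budget + 3·y_design = 43.5.
→ y_budget = 2.5 and y_design = 9.5.
Δz = y_design·Δb = 9.5 × (-3) = -28.5, so new z* = 2228 − 28.5 = 2199.5.

2199.5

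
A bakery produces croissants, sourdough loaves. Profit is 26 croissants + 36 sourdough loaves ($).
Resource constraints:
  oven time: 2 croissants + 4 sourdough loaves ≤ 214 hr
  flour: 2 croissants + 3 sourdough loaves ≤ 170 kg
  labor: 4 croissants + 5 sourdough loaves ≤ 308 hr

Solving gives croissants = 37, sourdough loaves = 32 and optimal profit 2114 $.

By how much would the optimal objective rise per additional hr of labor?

At the optimum: oven time uses 202 of 214 (slack = 12); flour uses 170 of 170 (binding); labor uses 308 of 308 (binding).
Slack constraints have shadow price 0 (complementary slackness).
Dual feasibility on the basic columns requires 2·y_flour + 4·y_labor = 26, 3·y_flour + 5·y_labor = 36.
→ y_flour = 7 and y_labor = 3.
Shadow price of labor = 3.

3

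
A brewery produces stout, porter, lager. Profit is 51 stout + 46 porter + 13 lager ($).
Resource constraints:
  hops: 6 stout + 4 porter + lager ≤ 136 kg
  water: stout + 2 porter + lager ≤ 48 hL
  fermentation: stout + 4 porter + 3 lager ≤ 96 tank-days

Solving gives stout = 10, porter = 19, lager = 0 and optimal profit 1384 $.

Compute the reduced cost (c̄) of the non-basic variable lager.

-3

At the optimum: hops uses 136 of 136 (binding); water uses 48 of 48 (binding); fermentation uses 86 of 96 (slack = 10).
Slack constraints have shadow price 0 (complementary slackness).
From A_Bᵀ y = c: 6·y_hops + 1·y_water = 51; 4·y_hops + 2·y_water = 46.
Solving: y_hops = 7, y_water = 9.
Reduced cost of lager: c₃ − yᵀa₃ = 13 − (7·1 + 9·1) = 13 − 16 = -3.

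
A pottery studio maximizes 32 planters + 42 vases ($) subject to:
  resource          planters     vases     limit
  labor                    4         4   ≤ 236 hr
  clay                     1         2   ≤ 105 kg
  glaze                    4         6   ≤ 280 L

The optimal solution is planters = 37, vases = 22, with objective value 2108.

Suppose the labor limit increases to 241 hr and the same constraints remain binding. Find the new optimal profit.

2123

Check each constraint at x*: labor 236/236 (tight); clay 81/105 (slack 24); glaze 280/280 (tight).
Slack constraints have shadow price 0 (complementary slackness).
The binding rows give the dual system: 4·y_labor + 4·y_glaze = 32 and 4·y_labor + 6·y_glaze = 42.
Solving: y_labor = 3, y_glaze = 5.
Δz = y_labor·Δb = 3 × (5) = 15, so new z* = 2108 + 15 = 2123.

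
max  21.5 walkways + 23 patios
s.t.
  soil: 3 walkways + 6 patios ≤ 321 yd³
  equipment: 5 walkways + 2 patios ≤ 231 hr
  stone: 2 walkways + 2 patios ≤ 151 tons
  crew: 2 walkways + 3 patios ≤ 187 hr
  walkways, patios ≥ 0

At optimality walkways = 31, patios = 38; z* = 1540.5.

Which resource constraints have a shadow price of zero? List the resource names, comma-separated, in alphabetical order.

crew, stone

soil: 321/321 (binding)
equipment: 231/231 (binding)
stone: 138/151 (slack 13)
crew: 176/187 (slack 11)
By complementary slackness, a constraint with positive slack has shadow price 0 → crew, stone.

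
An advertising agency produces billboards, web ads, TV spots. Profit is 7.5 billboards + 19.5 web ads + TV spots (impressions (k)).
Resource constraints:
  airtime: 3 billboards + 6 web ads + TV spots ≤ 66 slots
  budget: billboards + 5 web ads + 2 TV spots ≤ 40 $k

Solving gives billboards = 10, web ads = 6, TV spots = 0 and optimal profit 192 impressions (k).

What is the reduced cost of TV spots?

Check each constraint at x*: airtime 66/66 (tight); budget 40/40 (tight).
From A_Bᵀ y = c: 3·y_airtime + 1·y_budget = 7.5; 6·y_airtime + 5·y_budget = 19.5.
→ y_airtime = 2 and y_budget = 1.5.
Reduced cost of TV spots: c₃ − yᵀa₃ = 1 − (2·1 + 1.5·2) = 1 − 5 = -4.

-4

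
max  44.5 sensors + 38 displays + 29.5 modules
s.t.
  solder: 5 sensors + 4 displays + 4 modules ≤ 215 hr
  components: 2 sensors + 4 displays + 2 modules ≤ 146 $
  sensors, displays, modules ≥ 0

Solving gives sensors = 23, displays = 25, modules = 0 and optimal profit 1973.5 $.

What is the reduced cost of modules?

-6.5

Check each constraint at x*: solder 215/215 (tight); components 146/146 (tight).
Dual feasibility on the basic columns requires 5·y_solder + 2·y_components = 44.5, 4·y_solder + 4·y_components = 38.
This yields shadow prices y_solder = 8.5, y_components = 1.
Reduced cost of modules: c₃ − yᵀa₃ = 29.5 − (8.5·4 + 1·2) = 29.5 − 36 = -6.5.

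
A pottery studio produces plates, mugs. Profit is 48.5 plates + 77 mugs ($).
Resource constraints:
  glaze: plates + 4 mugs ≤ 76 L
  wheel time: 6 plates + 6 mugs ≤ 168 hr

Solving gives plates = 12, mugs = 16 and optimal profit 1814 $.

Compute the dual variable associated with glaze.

9.5

At the optimum: glaze uses 76 of 76 (binding); wheel time uses 168 of 168 (binding).
The binding rows give the dual system: 1·y_glaze + 6·y_wheel time = 48.5 and 4·y_glaze + 6·y_wheel time = 77.
Solving: y_glaze = 9.5, y_wheel time = 6.5.
Shadow price of glaze = 9.5.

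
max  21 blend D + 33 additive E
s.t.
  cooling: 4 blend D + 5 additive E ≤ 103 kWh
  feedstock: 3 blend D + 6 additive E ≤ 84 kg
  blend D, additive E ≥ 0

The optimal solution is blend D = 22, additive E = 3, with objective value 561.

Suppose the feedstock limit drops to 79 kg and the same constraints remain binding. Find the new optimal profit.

Both cooling and feedstock are binding at x*.
From A_Bᵀ y = c: 4·y_cooling + 3·y_feedstock = 21; 5·y_cooling + 6·y_feedstock = 33.
This yields shadow prices y_cooling = 3, y_feedstock = 3.
Δz = y_feedstock·Δb = 3 × (-5) = -15, so new z* = 561 − 15 = 546.

546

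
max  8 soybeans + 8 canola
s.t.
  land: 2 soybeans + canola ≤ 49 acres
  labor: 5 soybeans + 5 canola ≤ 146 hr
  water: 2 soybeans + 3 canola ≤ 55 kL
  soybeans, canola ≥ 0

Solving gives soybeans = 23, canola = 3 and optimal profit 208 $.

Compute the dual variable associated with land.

2

Check each constraint at x*: land 49/49 (tight); labor 130/146 (slack 16); water 55/55 (tight).
By complementary slackness, y = 0 for the non-binding constraint.
From A_Bᵀ y = c: 2·y_land + 2·y_water = 8; 1·y_land + 3·y_water = 8.
This yields shadow prices y_land = 2, y_water = 2.
Shadow price of land = 2.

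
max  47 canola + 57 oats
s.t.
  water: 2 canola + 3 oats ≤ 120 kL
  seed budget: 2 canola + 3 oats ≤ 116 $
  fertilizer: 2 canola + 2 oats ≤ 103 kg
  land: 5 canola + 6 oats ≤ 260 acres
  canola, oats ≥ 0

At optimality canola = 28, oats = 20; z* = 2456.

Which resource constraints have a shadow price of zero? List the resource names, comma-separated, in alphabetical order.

fertilizer, water

water: 116/120 (slack 4)
seed budget: 116/116 (binding)
fertilizer: 96/103 (slack 7)
land: 260/260 (binding)
By complementary slackness, a constraint with positive slack has shadow price 0 → fertilizer, water.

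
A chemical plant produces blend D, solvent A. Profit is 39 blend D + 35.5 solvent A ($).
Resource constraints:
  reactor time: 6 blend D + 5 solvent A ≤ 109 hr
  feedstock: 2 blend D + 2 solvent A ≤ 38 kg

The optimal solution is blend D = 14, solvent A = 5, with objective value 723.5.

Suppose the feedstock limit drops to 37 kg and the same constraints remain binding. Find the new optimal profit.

714.5

Check each constraint at x*: reactor time 109/109 (tight); feedstock 38/38 (tight).
From A_Bᵀ y = c: 6·y_reactor time + 2·y_feedstock = 39; 5·y_reactor time + 2·y_feedstock = 35.5.
→ y_reactor time = 3.5 and y_feedstock = 9.
Δz = y_feedstock·Δb = 9 × (-1) = -9, so new z* = 723.5 − 9 = 714.5.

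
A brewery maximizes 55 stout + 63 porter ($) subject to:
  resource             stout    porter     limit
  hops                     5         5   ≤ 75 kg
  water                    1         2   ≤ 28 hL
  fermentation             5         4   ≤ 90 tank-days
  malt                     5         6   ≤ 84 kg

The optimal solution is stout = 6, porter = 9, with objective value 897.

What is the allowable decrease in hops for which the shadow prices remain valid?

5

Binding constraints: hops, malt. The basis is B = [[5,5],[5,6]] with det 5.
Per unit decrease in hops, x* moves by d = (-1.2, 1).
The basis stays optimal until stout reaches 0; allowable decrease = 5 kg.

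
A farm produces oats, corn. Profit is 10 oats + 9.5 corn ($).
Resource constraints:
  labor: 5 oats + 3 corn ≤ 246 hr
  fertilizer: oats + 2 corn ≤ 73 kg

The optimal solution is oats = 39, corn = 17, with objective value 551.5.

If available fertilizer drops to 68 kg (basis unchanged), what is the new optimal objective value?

Both labor and fertilizer are binding at x*.
From A_Bᵀ y = c: 5·y_labor + 1·y_fertilizer = 10; 3·y_labor + 2·y_fertilizer = 9.5.
Solving: y_labor = 1.5, y_fertilizer = 2.5.
Δz = y_fertilizer·Δb = 2.5 × (-5) = -12.5, so new z* = 551.5 − 12.5 = 539.

539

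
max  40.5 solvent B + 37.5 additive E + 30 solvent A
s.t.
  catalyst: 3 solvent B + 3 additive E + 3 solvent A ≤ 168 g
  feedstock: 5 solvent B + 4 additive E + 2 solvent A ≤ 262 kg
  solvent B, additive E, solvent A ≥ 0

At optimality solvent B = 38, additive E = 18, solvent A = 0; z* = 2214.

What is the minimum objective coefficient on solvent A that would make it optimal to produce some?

31.5

At the optimum: catalyst uses 168 of 168 (binding); feedstock uses 262 of 262 (binding).
Dual feasibility on the basic columns requires 3·y_catalyst + 5·y_feedstock = 40.5, 3·y_catalyst + 4·y_feedstock = 37.5.
→ y_catalyst = 8.5 and y_feedstock = 3.
solvent A enters the basis when its profit ≥ yᵀa₃ = 8.5·3 + 3·2 = 31.5.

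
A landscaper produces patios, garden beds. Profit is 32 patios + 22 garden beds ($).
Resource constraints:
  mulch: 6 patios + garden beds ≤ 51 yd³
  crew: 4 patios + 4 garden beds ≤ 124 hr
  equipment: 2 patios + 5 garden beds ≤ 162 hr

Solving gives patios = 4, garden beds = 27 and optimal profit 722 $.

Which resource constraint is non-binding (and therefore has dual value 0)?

equipment

mulch: 51/51 (binding)
crew: 124/124 (binding)
equipment: 143/162 (slack 19)
By complementary slackness, a constraint with positive slack has shadow price 0 → equipment.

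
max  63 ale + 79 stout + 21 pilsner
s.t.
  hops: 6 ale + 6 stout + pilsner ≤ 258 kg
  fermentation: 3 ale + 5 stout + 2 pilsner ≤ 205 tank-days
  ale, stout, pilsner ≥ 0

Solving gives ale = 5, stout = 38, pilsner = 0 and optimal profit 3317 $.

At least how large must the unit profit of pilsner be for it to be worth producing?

22.5

Check each constraint at x*: hops 258/258 (tight); fermentation 205/205 (tight).
Dual feasibility on the basic columns requires 6·y_hops + 3·y_fermentation = 63, 6·y_hops + 5·y_fermentation = 79.
→ y_hops = 6.5 and y_fermentation = 8.
pilsner enters the basis when its profit ≥ yᵀa₃ = 6.5·1 + 8·2 = 22.5.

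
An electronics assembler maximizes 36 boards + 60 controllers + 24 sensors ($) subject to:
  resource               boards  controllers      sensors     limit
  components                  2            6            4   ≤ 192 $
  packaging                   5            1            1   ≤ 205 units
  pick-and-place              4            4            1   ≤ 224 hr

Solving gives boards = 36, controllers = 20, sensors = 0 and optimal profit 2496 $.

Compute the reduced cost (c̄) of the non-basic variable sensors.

-6

Binding: components and pick-and-place. Non-binding: packaging (5 unused).
By complementary slackness, y = 0 for the non-binding constraint.
From A_Bᵀ y = c: 2·y_components + 4·y_pick-and-place = 36; 6·y_components + 4·y_pick-and-place = 60.
Solving: y_components = 6, y_pick-and-place = 6.
Reduced cost of sensors: c₃ − yᵀa₃ = 24 − (6·4 + 6·1) = 24 − 30 = -6.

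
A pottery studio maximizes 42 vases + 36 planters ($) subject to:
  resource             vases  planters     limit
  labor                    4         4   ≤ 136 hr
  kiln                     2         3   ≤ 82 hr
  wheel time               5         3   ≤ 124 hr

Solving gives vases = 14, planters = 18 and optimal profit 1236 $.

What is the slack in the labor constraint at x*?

labor used = 4·14 + 4·18 = 128; slack = 136 − 128 = 8.

8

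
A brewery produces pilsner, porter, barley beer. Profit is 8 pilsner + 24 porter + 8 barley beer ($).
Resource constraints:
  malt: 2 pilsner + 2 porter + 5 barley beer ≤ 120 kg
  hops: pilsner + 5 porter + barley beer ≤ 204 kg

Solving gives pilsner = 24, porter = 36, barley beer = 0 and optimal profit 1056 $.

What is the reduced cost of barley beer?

Both malt and hops are binding at x*.
From A_Bᵀ y = c: 2·y_malt + 1·y_hops = 8; 2·y_malt + 5·y_hops = 24.
Solving: y_malt = 2, y_hops = 4.
Reduced cost of barley beer: c₃ − yᵀa₃ = 8 − (2·5 + 4·1) = 8 − 14 = -6.

-6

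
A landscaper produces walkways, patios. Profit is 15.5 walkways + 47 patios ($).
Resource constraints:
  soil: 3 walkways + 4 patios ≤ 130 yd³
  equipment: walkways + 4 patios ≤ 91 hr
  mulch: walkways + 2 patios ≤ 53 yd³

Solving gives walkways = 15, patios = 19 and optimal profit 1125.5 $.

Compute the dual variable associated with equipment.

8

Binding: equipment and mulch. Non-binding: soil (9 unused).
Slack constraints have shadow price 0 (complementary slackness).
Dual feasibility on the basic columns requires 1·y_equipment + 1·y_mulch = 15.5, 4·y_equipment + 2·y_mulch = 47.
This yields shadow prices y_equipment = 8, y_mulch = 7.5.
Shadow price of equipment = 8.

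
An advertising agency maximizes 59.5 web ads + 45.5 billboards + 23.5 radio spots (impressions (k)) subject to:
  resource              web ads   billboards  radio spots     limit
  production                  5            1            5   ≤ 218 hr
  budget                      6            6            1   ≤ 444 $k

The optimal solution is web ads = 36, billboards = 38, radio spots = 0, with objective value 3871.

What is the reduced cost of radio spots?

-1

Both production and budget are binding at x*.
From A_Bᵀ y = c: 5·y_production + 6·y_budget = 59.5; 1·y_production + 6·y_budget = 45.5.
→ y_production = 3.5 and y_budget = 7.
Reduced cost of radio spots: c₃ − yᵀa₃ = 23.5 − (3.5·5 + 7·1) = 23.5 − 24.5 = -1.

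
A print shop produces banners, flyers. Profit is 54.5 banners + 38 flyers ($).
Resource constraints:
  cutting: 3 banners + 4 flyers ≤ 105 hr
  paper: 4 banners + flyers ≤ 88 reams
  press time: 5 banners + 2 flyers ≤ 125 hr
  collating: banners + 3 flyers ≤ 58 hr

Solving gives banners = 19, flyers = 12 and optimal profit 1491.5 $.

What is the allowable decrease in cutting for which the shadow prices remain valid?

39

Binding constraints: cutting, paper. The basis is B = [[3,4],[4,1]] with det -13.
Per unit decrease in cutting, x* moves by d = (0.0769, -0.3077).
The basis stays optimal until flyers reaches 0; allowable decrease = 39 hr.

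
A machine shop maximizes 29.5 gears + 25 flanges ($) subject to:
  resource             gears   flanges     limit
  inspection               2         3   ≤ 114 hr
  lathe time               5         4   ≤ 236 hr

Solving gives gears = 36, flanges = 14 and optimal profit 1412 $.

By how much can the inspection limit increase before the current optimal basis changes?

63

Binding constraints: inspection, lathe time. The basis is B = [[2,3],[5,4]] with det -7.
Per unit increase in inspection, x* moves by d = (-0.5714, 0.7143).
The basis stays optimal until gears reaches 0; allowable increase = 63 hr.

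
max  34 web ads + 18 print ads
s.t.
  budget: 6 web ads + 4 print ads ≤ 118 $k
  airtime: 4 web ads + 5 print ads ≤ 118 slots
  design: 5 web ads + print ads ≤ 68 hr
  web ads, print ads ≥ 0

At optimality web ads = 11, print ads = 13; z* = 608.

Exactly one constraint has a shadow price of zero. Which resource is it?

budget: 118/118 (binding)
airtime: 109/118 (slack 9)
design: 68/68 (binding)
By complementary slackness, a constraint with positive slack has shadow price 0 → airtime.

airtime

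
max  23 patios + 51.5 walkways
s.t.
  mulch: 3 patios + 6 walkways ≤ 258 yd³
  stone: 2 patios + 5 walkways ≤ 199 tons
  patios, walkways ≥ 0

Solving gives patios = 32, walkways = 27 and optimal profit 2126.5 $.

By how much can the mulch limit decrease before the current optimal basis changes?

Binding constraints: mulch, stone. The basis is B = [[3,6],[2,5]] with det 3.
Per unit decrease in mulch, x* moves by d = (-1.6667, 0.6667).
The basis stays optimal until patios reaches 0; allowable decrease = 19.2 yd³.

19.2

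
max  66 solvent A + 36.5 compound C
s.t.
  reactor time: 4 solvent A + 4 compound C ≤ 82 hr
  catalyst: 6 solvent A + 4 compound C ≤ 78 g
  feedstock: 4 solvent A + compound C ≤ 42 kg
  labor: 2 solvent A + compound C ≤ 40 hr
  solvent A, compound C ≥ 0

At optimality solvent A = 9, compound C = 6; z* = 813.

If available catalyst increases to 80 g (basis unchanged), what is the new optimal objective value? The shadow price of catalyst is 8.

Δb = 2, so new z* = 813 + (8)·(2) = 813 + 16 = 829.

829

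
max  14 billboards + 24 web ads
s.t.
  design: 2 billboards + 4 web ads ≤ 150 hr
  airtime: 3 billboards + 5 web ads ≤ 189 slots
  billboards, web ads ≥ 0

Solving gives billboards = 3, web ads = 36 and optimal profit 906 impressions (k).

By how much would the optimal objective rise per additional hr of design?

1

Check each constraint at x*: design 150/150 (tight); airtime 189/189 (tight).
Dual feasibility on the basic columns requires 2·y_design + 3·y_airtime = 14, 4·y_design + 5·y_airtime = 24.
This yields shadow prices y_design = 1, y_airtime = 4.
Shadow price of design = 1.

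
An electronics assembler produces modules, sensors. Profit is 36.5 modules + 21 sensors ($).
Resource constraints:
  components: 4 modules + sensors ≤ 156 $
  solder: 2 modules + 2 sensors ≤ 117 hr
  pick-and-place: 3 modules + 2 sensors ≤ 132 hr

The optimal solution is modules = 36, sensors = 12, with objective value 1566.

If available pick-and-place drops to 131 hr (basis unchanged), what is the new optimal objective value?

Binding: components and pick-and-place. Non-binding: solder (21 unused).
By complementary slackness, y = 0 for the non-binding constraint.
From A_Bᵀ y = c: 4·y_components + 3·y_pick-and-place = 36.5; 1·y_components + 2·y_pick-and-place = 21.
This yields shadow prices y_components = 2, y_pick-and-place = 9.5.
Δz = y_pick-and-place·Δb = 9.5 × (-1) = -9.5, so new z* = 1566 − 9.5 = 1556.5.

1556.5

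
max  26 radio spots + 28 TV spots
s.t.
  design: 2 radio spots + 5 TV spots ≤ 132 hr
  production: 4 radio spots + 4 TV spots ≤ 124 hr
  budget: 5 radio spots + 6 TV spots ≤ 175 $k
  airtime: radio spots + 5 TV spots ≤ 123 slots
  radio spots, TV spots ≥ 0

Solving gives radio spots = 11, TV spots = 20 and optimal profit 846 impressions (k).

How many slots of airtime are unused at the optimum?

12

airtime used = 1·11 + 5·20 = 111; slack = 123 − 111 = 12.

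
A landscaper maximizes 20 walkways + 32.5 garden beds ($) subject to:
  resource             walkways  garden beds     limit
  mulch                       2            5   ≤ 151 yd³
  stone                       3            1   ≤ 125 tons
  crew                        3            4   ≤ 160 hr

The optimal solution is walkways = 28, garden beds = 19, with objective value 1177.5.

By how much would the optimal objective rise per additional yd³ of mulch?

Binding: mulch and crew. Non-binding: stone (22 unused).
Since stone is not tight, its dual is 0.
The binding rows give the dual system: 2·y_mulch + 3·y_crew = 20 and 5·y_mulch + 4·y_crew = 32.5.
→ y_mulch = 2.5 and y_crew = 5.
Shadow price of mulch = 2.5.

2.5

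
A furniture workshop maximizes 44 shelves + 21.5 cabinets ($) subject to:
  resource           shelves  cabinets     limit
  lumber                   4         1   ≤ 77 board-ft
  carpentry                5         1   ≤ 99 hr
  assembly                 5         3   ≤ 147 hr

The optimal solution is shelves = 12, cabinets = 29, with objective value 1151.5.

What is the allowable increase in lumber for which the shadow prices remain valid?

7

Binding constraints: lumber, assembly. The basis is B = [[4,1],[5,3]] with det 7.
Per unit increase in lumber, x* moves by d = (0.4286, -0.7143).
The basis stays optimal until carpentry becomes binding; allowable increase = 7 board-ft.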